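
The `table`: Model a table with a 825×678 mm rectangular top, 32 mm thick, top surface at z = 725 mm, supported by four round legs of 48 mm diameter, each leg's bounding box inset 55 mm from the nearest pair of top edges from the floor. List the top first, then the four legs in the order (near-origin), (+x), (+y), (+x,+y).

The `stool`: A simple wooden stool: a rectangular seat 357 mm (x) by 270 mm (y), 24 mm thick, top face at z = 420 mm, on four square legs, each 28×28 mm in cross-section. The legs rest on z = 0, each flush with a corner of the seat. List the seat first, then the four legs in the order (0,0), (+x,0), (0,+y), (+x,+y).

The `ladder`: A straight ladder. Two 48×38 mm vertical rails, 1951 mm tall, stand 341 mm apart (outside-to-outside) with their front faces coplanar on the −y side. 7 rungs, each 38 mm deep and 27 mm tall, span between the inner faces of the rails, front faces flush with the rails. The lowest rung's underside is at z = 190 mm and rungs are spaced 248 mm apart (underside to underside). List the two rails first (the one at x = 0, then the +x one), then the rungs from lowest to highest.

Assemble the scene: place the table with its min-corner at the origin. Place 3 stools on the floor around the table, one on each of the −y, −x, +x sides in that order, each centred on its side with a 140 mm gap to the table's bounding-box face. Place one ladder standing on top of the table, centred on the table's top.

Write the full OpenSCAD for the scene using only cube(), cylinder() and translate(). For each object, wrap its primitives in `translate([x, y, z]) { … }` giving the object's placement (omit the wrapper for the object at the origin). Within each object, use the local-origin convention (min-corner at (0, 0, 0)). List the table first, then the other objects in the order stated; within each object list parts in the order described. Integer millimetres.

translate([0, 0, 693]) cube([825, 678, 32]);
translate([79, 79, 0]) cylinder(h = 693, r = 24);
translate([746, 79, 0]) cylinder(h = 693, r = 24);
translate([79, 599, 0]) cylinder(h = 693, r = 24);
translate([746, 599, 0]) cylinder(h = 693, r = 24);
translate([234, -410, 0]) {
  translate([0, 0, 396]) cube([357, 270, 24]);
  cube([28, 28, 396]);
  translate([329, 0, 0]) cube([28, 28, 396]);
  translate([0, 242, 0]) cube([28, 28, 396]);
  translate([329, 242, 0]) cube([28, 28, 396]);
}
translate([-497, 204, 0]) {
  translate([0, 0, 396]) cube([357, 270, 24]);
  cube([28, 28, 396]);
  translate([329, 0, 0]) cube([28, 28, 396]);
  translate([0, 242, 0]) cube([28, 28, 396]);
  translate([329, 242, 0]) cube([28, 28, 396]);
}
translate([965, 204, 0]) {
  translate([0, 0, 396]) cube([357, 270, 24]);
  cube([28, 28, 396]);
  translate([329, 0, 0]) cube([28, 28, 396]);
  translate([0, 242, 0]) cube([28, 28, 396]);
  translate([329, 242, 0]) cube([28, 28, 396]);
}
translate([242, 320, 725]) {
  cube([48, 38, 1951]);
  translate([293, 0, 0]) cube([48, 38, 1951]);
  translate([48, 0, 190]) cube([245, 38, 27]);
  translate([48, 0, 438]) cube([245, 38, 27]);
  translate([48, 0, 686]) cube([245, 38, 27]);
  translate([48, 0, 934]) cube([245, 38, 27]);
  translate([48, 0, 1182]) cube([245, 38, 27]);
  translate([48, 0, 1430]) cube([245, 38, 27]);
  translate([48, 0, 1678]) cube([245, 38, 27]);
}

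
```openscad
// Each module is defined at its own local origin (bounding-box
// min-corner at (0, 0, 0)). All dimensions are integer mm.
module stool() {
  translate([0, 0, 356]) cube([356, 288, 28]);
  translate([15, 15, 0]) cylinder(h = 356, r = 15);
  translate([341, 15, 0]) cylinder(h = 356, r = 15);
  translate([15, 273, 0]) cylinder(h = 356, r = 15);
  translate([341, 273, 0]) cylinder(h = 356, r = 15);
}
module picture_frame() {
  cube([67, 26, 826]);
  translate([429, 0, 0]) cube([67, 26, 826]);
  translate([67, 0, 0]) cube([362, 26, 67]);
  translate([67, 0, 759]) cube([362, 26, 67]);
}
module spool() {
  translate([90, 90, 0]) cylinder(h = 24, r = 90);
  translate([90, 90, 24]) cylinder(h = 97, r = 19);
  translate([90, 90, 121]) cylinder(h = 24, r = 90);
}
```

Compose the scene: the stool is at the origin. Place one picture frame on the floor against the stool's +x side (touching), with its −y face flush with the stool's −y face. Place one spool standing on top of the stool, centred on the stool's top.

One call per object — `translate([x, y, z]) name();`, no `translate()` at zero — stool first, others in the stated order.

stool();
translate([356, 0, 0]) picture_frame();
translate([88, 54, 384]) spool();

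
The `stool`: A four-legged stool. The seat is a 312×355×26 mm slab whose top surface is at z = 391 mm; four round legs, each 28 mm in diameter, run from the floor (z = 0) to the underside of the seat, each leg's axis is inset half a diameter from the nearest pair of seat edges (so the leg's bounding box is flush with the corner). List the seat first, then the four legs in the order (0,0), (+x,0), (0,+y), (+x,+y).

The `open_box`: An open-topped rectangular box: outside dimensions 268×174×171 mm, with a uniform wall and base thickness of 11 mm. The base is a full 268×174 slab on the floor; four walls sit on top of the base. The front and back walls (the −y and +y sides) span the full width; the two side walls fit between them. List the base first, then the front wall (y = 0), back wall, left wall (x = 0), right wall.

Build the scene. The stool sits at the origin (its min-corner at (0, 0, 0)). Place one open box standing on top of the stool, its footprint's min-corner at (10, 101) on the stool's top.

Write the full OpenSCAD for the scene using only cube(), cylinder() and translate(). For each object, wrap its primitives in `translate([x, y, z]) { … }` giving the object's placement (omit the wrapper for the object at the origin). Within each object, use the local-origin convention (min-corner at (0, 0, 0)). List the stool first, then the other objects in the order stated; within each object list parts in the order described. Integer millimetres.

translate([0, 0, 365]) cube([312, 355, 26]);
translate([14, 14, 0]) cylinder(h = 365, r = 14);
translate([298, 14, 0]) cylinder(h = 365, r = 14);
translate([14, 341, 0]) cylinder(h = 365, r = 14);
translate([298, 341, 0]) cylinder(h = 365, r = 14);
translate([10, 101, 391]) {
  cube([268, 174, 11]);
  translate([0, 0, 11]) cube([268, 11, 160]);
  translate([0, 163, 11]) cube([268, 11, 160]);
  translate([0, 11, 11]) cube([11, 152, 160]);
  translate([257, 11, 11]) cube([11, 152, 160]);
}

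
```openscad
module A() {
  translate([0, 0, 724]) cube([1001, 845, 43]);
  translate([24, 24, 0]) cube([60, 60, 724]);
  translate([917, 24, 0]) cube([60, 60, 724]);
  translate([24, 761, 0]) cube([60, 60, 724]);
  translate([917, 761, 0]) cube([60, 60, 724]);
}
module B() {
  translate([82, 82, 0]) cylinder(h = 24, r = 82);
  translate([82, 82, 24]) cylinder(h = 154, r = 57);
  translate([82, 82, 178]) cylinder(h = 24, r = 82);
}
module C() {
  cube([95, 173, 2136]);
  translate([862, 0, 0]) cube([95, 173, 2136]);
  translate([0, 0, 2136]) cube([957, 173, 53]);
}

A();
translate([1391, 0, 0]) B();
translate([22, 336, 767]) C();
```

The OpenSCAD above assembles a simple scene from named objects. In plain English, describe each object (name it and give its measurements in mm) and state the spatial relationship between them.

A is a table: top 1001 mm (x) × 845 mm (y), 43 mm thick, upper face at z = 767 mm, on four 60×60 mm square legs, each inset 24 mm from the nearest pair of top edges, running from z = 0 to the bottom of the top.

B is a spool: two coaxial disc flanges of radius 82 mm and thickness 24 mm, joined by a core cylinder of radius 57 mm and height 154 mm. The lower flange rests on z = 0 and the three cylinders share a vertical axis.

C is a door frame. The clear opening is 767 mm wide and 2136 mm high. Two 95 mm wide jambs, 173 mm deep, stand either side of the opening from the floor to the top of the opening. A 53 mm thick head sits across the top of both jambs, spanning the full outside width of the frame.

The spool is on the floor beside the table on its +x side. The door frame is on top of the table, centred.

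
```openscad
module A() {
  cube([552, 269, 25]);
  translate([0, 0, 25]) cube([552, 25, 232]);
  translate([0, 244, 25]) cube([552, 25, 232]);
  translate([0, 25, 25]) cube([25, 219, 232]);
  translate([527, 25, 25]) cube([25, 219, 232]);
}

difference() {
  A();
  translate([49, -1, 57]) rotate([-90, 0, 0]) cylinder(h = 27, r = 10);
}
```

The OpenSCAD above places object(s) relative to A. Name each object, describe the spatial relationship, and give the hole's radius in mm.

A is an open box. The open box has a circular hole through its front wall. The hole's radius is 10 mm.

The subtracted cylinder has r = 10 mm.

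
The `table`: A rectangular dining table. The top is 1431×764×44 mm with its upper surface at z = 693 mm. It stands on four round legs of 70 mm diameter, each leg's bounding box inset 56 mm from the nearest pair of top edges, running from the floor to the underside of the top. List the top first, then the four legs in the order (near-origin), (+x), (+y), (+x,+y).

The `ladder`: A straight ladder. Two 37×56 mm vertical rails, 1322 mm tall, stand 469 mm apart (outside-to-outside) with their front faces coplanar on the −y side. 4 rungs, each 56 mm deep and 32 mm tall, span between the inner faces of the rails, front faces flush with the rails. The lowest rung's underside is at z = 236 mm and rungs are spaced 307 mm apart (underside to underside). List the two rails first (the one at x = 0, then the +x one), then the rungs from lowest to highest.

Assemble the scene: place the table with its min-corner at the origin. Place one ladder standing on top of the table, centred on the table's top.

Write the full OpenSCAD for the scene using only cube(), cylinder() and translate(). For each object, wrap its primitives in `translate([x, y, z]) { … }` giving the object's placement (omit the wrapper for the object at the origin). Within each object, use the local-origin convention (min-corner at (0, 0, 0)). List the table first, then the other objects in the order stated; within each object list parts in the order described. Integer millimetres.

translate([0, 0, 649]) cube([1431, 764, 44]);
translate([91, 91, 0]) cylinder(h = 649, r = 35);
translate([1340, 91, 0]) cylinder(h = 649, r = 35);
translate([91, 673, 0]) cylinder(h = 649, r = 35);
translate([1340, 673, 0]) cylinder(h = 649, r = 35);
translate([481, 354, 693]) {
  cube([37, 56, 1322]);
  translate([432, 0, 0]) cube([37, 56, 1322]);
  translate([37, 0, 236]) cube([395, 56, 32]);
  translate([37, 0, 543]) cube([395, 56, 32]);
  translate([37, 0, 850]) cube([395, 56, 32]);
  translate([37, 0, 1157]) cube([395, 56, 32]);
}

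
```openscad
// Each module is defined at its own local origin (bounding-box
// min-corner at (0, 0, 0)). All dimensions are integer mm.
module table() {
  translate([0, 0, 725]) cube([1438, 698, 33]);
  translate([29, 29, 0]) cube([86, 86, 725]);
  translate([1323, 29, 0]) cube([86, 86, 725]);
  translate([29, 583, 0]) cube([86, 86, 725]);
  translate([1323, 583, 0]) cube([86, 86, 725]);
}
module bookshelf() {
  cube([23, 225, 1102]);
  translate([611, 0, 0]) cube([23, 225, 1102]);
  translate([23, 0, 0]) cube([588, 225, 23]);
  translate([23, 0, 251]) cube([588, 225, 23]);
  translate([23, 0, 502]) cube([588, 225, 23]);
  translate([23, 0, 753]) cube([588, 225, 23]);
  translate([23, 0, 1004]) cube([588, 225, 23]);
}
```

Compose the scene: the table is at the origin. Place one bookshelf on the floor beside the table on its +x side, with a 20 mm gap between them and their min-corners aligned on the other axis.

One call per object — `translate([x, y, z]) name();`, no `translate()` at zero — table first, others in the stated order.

table();
translate([1458, 0, 0]) bookshelf();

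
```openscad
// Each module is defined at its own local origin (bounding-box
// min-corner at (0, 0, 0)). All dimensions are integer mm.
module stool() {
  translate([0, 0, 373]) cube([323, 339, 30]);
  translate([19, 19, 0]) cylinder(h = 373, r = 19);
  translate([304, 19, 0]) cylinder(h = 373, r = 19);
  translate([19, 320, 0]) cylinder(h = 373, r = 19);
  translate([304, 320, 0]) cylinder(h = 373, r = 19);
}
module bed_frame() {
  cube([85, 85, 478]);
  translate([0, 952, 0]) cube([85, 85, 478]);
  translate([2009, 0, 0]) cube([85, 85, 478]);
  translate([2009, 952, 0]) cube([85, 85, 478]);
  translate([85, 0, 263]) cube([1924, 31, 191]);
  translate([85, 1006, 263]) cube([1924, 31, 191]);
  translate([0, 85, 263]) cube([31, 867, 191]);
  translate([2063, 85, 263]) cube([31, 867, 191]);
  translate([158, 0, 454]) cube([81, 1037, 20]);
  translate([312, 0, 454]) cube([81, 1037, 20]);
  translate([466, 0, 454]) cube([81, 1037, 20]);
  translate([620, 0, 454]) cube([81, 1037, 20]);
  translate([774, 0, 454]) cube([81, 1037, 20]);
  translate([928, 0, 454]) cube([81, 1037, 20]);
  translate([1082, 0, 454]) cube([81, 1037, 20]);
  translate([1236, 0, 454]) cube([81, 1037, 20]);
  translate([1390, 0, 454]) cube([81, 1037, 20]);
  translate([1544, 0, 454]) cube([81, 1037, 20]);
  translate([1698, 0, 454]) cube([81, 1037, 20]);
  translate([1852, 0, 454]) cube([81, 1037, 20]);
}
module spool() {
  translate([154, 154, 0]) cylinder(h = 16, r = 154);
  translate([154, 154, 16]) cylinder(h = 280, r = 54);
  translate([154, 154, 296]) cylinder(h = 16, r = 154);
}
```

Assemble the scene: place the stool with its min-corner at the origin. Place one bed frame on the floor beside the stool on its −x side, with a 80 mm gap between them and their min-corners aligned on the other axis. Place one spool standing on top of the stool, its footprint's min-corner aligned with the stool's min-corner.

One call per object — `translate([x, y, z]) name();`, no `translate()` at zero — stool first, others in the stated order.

stool();
translate([-2174, 0, 0]) bed_frame();
translate([0, 0, 403]) spool();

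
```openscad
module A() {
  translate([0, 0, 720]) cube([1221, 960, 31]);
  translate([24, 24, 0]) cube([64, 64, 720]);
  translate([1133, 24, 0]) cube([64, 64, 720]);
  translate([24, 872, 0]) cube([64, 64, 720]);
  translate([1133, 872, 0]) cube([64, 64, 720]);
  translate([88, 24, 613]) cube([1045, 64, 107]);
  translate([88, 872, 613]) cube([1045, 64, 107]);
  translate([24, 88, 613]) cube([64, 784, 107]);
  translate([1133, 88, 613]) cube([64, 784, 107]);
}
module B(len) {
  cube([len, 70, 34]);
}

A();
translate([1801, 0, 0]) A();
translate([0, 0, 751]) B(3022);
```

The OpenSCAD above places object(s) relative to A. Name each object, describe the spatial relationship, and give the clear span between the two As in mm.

A is a table. B is a beam. A beam spans the tops of two tables. The clear span between the two tables is 580 mm.

Second table starts at x = 1801; first ends at x = 1221; clear span = 1801 − 1221 = 580 mm.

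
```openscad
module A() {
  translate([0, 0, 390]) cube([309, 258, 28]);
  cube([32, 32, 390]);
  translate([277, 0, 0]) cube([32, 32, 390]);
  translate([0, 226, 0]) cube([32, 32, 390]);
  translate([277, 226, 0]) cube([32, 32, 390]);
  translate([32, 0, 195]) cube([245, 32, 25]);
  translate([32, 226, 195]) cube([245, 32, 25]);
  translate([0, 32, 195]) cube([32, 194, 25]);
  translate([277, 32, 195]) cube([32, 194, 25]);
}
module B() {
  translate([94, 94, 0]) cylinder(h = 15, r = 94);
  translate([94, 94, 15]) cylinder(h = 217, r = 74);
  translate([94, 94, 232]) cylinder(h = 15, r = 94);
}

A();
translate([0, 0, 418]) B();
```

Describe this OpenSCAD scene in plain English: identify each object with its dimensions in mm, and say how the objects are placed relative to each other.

A is a four-legged stool. The seat is a 309×258×28 mm slab whose top surface is at z = 418 mm; four square legs, each 32×32 mm in cross-section, run from the floor (z = 0) to the underside of the seat, each flush with a corner of the seat. Four stretchers, 32 mm wide and 25 mm tall, connect adjacent legs with their undersides at z = 195 mm, each running between the inner faces of the legs it joins and aligned with the legs' outer faces on the other axis.

B is a spool: two coaxial disc flanges of radius 94 mm and thickness 15 mm, joined by a core cylinder of radius 74 mm and height 217 mm. The lower flange rests on z = 0 and the three cylinders share a vertical axis.

The spool is on top of the stool.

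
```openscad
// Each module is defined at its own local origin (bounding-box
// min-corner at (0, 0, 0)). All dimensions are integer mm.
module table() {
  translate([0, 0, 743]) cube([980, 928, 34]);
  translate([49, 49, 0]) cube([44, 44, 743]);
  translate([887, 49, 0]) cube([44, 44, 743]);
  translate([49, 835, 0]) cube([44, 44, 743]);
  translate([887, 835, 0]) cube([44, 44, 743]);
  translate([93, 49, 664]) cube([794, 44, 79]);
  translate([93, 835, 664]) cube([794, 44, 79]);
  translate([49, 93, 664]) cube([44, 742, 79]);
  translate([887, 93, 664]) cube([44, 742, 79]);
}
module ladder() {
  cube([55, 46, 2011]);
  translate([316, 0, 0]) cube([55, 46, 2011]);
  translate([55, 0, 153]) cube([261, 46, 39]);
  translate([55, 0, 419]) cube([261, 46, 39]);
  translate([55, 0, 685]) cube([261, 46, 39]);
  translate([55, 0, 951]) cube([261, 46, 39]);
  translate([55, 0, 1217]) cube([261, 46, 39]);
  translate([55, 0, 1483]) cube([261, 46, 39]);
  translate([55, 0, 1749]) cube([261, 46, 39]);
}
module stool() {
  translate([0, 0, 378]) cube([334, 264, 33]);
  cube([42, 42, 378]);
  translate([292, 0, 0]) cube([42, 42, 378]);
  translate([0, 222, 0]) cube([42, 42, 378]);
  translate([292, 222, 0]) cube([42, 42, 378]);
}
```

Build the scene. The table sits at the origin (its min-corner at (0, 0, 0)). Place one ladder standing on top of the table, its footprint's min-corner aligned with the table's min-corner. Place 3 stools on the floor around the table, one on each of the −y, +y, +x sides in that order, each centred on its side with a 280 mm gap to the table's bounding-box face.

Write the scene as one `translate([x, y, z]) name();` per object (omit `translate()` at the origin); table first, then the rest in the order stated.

table();
translate([0, 0, 777]) ladder();
translate([323, -544, 0]) stool();
translate([323, 1208, 0]) stool();
translate([1260, 332, 0]) stool();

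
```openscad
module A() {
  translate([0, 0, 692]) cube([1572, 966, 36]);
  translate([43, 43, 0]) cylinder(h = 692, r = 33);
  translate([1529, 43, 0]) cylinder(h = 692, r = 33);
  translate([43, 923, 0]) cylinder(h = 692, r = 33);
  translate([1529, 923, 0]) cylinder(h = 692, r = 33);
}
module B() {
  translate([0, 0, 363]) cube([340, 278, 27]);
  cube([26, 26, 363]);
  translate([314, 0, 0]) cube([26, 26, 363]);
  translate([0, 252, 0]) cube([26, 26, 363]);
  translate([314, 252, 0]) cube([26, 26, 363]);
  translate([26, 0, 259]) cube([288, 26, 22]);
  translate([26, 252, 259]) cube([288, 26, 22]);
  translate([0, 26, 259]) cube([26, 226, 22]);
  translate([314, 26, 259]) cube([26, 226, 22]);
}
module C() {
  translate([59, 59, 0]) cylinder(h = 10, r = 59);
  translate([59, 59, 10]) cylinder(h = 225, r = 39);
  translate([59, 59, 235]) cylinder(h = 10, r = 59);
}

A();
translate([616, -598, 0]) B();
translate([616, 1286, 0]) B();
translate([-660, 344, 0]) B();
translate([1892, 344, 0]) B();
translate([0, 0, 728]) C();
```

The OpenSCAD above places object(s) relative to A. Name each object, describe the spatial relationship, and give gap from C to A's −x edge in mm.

The spool's min-x is at 0; the table's min-x is 0; gap = 0 mm.

A is a table. B is a stool. C is a spool. Four stools sit around the table at the −y, +y, −x, +x sides. The spool is on top of the table. The gap from the spool to the table's −x edge is 0 mm.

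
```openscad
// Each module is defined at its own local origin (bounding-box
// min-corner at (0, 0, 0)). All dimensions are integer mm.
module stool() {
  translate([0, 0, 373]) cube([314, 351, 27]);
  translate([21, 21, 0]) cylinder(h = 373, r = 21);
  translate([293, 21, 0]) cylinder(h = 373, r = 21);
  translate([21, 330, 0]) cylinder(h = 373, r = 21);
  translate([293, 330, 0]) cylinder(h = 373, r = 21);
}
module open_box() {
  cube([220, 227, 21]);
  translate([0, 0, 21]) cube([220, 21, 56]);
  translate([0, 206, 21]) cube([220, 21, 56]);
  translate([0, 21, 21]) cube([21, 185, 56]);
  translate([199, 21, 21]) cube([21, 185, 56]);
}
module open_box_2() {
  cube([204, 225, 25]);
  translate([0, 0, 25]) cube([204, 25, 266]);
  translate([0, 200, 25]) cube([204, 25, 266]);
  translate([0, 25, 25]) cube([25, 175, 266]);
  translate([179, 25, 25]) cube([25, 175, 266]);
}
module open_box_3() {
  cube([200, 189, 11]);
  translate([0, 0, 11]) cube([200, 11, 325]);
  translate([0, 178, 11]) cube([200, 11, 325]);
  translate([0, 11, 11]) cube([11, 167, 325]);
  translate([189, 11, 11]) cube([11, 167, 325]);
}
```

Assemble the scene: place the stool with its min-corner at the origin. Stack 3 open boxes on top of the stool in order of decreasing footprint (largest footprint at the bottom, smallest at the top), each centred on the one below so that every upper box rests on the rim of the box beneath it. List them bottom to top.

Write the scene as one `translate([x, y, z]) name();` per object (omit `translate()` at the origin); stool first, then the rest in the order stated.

stool();
translate([47, 62, 400]) open_box();
translate([55, 63, 477]) open_box_2();
translate([57, 81, 768]) open_box_3();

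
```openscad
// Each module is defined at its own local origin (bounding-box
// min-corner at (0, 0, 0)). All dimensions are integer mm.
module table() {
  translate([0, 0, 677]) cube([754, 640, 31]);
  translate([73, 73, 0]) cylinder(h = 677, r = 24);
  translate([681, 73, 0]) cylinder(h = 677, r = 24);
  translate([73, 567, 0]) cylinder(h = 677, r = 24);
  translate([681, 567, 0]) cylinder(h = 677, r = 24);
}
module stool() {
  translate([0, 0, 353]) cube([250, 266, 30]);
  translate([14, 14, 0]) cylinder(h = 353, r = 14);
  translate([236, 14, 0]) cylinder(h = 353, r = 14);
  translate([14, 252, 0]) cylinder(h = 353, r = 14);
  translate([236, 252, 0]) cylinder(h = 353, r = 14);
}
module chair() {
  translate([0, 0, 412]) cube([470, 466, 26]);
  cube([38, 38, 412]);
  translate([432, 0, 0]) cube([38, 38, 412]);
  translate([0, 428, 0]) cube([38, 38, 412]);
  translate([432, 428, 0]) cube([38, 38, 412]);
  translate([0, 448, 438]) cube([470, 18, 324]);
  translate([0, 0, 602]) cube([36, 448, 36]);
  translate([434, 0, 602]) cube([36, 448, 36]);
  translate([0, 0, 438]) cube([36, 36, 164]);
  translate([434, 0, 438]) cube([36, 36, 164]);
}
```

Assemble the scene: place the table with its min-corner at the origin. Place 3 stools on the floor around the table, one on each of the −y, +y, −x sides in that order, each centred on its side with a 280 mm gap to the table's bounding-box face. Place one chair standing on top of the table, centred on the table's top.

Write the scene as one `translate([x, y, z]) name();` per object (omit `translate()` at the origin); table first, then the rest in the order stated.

table();
translate([252, -546, 0]) stool();
translate([252, 920, 0]) stool();
translate([-530, 187, 0]) stool();
translate([142, 87, 708]) chair();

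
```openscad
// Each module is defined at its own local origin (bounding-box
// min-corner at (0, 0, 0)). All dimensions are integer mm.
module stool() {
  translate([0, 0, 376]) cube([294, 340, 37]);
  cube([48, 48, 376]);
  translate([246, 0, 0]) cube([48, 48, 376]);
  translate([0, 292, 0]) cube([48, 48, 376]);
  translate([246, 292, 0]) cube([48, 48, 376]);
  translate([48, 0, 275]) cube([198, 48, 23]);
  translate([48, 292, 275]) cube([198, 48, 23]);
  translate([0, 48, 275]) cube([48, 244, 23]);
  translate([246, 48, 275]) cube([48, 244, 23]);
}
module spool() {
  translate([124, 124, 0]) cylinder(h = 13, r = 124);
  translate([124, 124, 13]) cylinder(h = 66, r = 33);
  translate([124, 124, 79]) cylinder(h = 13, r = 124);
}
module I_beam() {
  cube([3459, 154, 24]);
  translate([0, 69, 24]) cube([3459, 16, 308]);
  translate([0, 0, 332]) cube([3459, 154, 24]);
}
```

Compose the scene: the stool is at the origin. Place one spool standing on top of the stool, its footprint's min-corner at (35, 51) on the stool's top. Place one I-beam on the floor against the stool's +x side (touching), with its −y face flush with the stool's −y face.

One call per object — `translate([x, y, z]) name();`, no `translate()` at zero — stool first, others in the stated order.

stool();
translate([35, 51, 413]) spool();
translate([294, 0, 0]) I_beam();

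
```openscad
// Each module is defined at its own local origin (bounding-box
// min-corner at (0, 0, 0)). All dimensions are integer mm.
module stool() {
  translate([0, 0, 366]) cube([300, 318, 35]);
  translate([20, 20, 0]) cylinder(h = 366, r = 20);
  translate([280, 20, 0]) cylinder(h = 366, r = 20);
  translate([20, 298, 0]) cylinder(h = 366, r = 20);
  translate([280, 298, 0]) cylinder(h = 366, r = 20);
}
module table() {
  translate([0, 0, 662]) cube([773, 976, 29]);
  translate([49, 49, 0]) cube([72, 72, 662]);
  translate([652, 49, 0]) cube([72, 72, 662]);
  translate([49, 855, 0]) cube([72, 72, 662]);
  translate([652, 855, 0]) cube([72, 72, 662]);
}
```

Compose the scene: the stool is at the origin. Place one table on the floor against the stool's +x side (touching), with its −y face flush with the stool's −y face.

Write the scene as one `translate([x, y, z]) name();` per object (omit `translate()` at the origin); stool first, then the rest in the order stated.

stool();
translate([300, 0, 0]) table();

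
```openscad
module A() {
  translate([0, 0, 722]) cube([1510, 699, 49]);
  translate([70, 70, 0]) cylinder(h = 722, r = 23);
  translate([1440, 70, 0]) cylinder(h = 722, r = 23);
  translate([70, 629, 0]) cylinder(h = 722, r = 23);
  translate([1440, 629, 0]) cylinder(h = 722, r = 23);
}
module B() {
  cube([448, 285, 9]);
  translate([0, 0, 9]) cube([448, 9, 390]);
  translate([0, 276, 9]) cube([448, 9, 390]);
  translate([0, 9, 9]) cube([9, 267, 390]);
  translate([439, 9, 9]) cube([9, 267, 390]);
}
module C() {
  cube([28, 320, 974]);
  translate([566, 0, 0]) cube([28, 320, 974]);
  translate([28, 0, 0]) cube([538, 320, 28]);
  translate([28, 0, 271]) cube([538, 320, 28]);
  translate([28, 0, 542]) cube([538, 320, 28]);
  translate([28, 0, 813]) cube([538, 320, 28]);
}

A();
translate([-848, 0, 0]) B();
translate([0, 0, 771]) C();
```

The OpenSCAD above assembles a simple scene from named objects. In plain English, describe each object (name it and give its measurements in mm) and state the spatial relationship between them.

A is a table with a 1510×699 mm rectangular top, 49 mm thick, top surface at z = 771 mm, supported by four round legs of 46 mm diameter, each leg's bounding box inset 47 mm from the nearest pair of top edges, running from the floor.

B is an open storage box with external size 448×285×399 mm and wall thickness 9 mm (the base is also 9 mm thick). The base covers the whole footprint; the four walls stand on the base, with the y-facing walls full-width and the x-facing walls fitting between their inner faces.

C is a bookshelf 594 mm wide overall, 320 mm deep and 974 mm tall. The two sides are 28 mm thick vertical panels. 4 horizontal shelves of 28 mm thickness span between the inner faces of the sides; the lowest shelf sits on the floor and shelves are stacked with a clear vertical gap of 243 mm between each pair.

The open box is on the floor beside the table on its −x side. The bookshelf is on top of the table.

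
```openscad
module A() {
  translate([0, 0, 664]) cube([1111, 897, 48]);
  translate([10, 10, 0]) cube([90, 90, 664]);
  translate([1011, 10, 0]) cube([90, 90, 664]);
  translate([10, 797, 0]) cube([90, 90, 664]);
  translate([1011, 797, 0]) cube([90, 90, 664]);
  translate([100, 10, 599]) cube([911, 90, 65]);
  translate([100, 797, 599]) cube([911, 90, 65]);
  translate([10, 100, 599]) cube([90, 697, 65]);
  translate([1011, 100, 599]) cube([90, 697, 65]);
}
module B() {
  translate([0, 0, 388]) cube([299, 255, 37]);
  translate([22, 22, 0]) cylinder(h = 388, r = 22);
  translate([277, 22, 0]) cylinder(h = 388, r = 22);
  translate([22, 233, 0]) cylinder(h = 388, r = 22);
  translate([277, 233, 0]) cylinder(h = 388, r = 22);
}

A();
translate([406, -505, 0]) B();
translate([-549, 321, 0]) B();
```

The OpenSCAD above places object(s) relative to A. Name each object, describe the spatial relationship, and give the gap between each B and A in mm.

A is a table. B is a stool. Two stools sit around the table at the −y, −x sides. The gap between each stool and the table is 250 mm.

Each stool's nearest face is 250 mm from the table's bounding box.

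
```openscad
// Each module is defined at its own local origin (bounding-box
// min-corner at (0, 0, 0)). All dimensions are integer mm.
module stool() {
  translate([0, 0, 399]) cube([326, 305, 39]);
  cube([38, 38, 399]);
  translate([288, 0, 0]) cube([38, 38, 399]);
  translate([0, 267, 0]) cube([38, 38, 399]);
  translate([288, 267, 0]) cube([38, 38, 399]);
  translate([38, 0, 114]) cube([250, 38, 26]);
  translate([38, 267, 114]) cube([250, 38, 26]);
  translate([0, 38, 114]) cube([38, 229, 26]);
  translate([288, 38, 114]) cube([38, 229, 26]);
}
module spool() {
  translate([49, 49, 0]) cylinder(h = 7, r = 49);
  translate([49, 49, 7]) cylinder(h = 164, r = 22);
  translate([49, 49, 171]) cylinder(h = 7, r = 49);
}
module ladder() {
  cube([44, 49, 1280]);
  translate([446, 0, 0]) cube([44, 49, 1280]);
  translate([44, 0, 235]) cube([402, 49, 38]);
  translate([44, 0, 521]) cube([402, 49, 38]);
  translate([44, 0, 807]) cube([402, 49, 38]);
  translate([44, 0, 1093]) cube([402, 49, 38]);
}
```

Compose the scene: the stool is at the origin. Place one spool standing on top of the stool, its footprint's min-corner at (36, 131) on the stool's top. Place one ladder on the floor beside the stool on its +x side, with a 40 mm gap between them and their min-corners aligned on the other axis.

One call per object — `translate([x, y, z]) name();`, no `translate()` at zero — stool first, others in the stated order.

stool();
translate([36, 131, 438]) spool();
translate([366, 0, 0]) ladder();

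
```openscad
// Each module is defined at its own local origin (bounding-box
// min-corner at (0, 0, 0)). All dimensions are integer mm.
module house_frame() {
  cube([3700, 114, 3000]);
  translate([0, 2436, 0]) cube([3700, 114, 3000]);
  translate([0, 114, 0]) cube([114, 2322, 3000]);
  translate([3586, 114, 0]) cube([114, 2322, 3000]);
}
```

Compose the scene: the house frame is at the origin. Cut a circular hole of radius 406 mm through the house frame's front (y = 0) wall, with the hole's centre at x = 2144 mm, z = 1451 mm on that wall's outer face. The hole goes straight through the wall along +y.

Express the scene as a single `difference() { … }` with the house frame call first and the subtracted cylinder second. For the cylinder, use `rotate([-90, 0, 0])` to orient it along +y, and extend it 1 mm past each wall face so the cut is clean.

difference() {
  house_frame();
  translate([2144, -1, 1451]) rotate([-90, 0, 0]) cylinder(h = 116, r = 406);
}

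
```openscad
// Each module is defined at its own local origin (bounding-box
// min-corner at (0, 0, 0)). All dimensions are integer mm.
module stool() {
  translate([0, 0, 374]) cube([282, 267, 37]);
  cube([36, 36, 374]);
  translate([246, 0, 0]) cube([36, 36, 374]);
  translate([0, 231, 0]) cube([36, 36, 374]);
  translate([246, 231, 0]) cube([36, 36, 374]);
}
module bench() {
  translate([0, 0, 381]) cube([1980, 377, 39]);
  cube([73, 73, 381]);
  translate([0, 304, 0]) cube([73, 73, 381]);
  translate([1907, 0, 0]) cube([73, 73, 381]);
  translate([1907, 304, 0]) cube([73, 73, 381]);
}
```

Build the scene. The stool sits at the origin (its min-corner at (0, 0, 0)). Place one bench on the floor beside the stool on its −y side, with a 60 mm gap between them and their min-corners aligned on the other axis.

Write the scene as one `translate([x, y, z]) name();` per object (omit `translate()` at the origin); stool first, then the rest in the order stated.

stool();
translate([0, -437, 0]) bench();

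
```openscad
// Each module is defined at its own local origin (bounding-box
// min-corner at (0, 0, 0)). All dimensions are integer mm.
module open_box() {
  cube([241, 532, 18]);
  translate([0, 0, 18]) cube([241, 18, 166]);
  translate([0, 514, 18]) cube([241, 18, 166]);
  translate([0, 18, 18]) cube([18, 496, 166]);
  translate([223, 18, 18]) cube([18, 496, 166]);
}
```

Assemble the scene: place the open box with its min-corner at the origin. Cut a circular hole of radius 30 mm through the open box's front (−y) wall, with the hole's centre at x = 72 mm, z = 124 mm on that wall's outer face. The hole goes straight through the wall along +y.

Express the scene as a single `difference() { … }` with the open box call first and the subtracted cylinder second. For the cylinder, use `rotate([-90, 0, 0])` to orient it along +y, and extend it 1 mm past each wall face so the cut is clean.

difference() {
  open_box();
  translate([72, -1, 124]) rotate([-90, 0, 0]) cylinder(h = 20, r = 30);
}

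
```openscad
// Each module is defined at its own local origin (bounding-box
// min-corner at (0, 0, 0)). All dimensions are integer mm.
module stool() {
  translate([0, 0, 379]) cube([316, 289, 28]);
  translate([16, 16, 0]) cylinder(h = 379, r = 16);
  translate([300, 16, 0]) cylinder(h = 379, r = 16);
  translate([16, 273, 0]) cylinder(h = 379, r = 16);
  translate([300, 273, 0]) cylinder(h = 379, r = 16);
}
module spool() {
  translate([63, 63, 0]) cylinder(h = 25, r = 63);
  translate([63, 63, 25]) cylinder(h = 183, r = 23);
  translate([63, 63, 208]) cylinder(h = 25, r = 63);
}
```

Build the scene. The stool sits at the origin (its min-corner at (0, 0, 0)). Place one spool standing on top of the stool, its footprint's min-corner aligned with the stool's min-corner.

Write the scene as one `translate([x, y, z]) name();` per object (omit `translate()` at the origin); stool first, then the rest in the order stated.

stool();
translate([0, 0, 407]) spool();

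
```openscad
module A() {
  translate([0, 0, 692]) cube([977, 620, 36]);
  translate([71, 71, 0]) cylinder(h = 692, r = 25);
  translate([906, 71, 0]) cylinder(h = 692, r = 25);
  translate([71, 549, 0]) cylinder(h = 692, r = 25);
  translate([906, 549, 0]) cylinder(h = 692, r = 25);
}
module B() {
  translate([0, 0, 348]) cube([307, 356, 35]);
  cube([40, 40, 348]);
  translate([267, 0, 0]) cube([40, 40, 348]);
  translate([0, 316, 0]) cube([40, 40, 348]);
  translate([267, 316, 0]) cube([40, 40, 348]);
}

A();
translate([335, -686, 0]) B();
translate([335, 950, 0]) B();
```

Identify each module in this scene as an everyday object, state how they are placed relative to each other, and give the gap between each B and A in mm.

Each stool's nearest face is 330 mm from the table's bounding box.

A is a table. B is a stool. Two stools sit around the table at the −y, +y sides. The gap between each stool and the table is 330 mm.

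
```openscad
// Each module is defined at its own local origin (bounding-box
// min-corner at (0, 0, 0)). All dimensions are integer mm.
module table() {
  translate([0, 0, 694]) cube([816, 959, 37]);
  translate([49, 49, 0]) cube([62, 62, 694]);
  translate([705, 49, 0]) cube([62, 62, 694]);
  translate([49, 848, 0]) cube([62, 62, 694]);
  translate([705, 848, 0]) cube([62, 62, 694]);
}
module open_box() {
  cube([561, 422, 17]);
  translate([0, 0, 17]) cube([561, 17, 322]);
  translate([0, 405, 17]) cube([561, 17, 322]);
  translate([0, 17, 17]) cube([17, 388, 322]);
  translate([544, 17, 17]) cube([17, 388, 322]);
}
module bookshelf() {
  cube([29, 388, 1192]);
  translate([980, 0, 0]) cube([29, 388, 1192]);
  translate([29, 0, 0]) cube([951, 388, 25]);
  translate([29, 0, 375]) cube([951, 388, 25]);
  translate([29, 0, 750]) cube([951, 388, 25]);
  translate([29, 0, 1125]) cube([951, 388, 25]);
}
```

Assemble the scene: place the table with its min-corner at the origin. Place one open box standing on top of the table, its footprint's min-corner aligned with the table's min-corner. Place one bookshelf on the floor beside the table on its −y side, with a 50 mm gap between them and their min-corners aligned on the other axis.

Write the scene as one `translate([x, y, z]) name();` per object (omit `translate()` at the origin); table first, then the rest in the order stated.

table();
translate([0, 0, 731]) open_box();
translate([0, -438, 0]) bookshelf();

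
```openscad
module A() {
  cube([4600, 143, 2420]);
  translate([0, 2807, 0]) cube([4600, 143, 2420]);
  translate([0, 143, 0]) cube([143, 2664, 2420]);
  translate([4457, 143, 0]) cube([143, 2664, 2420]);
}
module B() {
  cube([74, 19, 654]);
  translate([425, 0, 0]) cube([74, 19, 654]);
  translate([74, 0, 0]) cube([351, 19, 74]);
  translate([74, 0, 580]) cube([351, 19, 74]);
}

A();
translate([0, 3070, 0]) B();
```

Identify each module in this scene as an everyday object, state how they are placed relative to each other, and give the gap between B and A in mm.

The picture frame's nearest face is 120 mm from the house frame's +y face.

A is a house frame. B is a picture frame. The picture frame is on the floor beside the house frame on its +y side. The gap between the picture frame and the house frame is 120 mm.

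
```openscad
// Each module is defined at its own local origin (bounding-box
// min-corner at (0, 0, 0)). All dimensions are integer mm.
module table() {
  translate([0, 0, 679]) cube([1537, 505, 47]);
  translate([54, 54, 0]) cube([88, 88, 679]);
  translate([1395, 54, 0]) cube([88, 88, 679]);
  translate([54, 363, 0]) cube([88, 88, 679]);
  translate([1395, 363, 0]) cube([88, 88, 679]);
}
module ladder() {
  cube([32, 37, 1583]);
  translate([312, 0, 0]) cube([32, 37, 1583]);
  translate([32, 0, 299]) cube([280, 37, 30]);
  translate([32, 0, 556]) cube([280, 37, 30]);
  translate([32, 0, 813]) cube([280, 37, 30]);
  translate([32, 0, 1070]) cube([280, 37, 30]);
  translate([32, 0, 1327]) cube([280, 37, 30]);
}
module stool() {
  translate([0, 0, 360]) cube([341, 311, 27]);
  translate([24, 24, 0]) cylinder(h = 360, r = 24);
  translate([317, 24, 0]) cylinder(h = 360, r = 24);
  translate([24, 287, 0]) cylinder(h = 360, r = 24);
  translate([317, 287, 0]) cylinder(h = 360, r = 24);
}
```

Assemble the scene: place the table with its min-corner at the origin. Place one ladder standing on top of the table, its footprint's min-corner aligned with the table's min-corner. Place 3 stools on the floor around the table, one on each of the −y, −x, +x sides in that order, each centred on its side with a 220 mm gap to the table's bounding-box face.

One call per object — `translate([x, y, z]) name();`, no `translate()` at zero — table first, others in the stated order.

table();
translate([0, 0, 726]) ladder();
translate([598, -531, 0]) stool();
translate([-561, 97, 0]) stool();
translate([1757, 97, 0]) stool();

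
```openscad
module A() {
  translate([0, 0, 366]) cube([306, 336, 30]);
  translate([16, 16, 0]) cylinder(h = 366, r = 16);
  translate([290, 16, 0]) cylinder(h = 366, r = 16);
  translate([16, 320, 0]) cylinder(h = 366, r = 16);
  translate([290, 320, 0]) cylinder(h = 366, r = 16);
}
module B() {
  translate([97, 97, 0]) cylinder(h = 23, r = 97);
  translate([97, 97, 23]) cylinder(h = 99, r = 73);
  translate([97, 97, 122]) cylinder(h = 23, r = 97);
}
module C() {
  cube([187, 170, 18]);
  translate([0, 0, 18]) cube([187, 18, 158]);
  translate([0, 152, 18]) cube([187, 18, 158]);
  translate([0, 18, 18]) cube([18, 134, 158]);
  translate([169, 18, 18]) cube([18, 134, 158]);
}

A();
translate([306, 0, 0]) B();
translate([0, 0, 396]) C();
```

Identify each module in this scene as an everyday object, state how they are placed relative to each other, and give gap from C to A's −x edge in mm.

A is a stool. B is a spool. C is an open box. The spool is against the stool's +x side, with their −y faces flush. The open box is on top of the stool. The gap from the open box to the stool's −x edge is 0 mm.

The open box's min-x is at 0; the stool's min-x is 0; gap = 0 mm.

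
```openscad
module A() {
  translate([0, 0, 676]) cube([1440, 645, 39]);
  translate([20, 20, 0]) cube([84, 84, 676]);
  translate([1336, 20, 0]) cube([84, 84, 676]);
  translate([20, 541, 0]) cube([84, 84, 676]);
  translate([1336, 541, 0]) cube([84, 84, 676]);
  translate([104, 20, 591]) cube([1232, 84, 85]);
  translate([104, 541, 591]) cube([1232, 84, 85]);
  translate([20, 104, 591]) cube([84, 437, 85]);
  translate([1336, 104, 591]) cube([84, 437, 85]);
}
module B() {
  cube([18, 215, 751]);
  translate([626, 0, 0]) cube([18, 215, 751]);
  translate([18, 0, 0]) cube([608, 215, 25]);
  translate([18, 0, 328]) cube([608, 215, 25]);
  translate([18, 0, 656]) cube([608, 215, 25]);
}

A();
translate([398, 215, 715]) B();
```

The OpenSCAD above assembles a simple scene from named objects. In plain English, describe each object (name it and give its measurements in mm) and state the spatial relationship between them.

A is a table: top 1440 mm (x) × 645 mm (y), 39 mm thick, upper face at z = 715 mm, on four 84×84 mm square legs, each inset 20 mm from the nearest pair of top edges, running from z = 0 to the bottom of the top. Four apron rails, 84 mm thick and 85 mm tall, run between adjacent legs with their top edges flush with the underside of the top and their outer faces flush with the legs' outer faces.

B is an open bookshelf. Two side panels, each 18 mm thick, 215 mm deep and 751 mm tall, stand 644 mm apart (outside-to-outside). Between them sit 3 shelves, each 25 mm thick and 215 mm deep, spanning the full gap between the sides. The bottom shelf rests on the floor (its underside at z = 0) and the clear gap between one shelf's top and the next shelf's underside is 303 mm.

The bookshelf is on top of the table, centred.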